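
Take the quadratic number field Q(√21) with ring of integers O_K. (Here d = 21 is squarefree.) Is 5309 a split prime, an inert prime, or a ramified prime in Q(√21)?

split

d = 21 ≡ 1 (mod 4), so O_K = ℤ[(1+√21)/2] and disc(K) = d = 21.
disc(K) = 21 is not divisible by 5309; 5309 is unramified.
Euler's criterion: 21^2654 mod 5309 = 1. Thus (21|5309) = 1.
(21/5309) = 1, so 5309 splits.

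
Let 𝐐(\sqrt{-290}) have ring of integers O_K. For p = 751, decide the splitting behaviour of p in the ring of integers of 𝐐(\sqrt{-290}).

-290 mod 4 = 2, hence disc K = 4·(-290) = -1160 and O_K = ℤ[√-290].
Since gcd(751, -1160) = 1 the prime 751 does not ramify.
Legendre symbol by Euler's criterion: (-290/751) ≡ (-290)^375 ≡ 1 (mod 751), i.e. (-290/751) = 1.
Legendre symbol 1 ⇒ 751 is split.

751 splits in O_K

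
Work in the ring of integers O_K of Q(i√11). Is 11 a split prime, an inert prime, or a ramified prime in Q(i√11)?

p ramifies

Since -11 ≡ 1 mod 4, the ring of integers is ℤ[(1+√-11)/2] with discriminant -11.
disc(K) = -11 = 11·(-1), so p = 11 is ramified.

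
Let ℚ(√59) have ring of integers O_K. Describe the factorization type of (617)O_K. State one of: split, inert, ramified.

p splits

Since 59 ≢ 1 mod 4, the ring of integers is ℤ[√59] with discriminant 4·59 = 236.
617 ∤ 236, so 617 is unramified.
Euler's criterion: 59^308 mod 617 = 1. Thus (59|617) = 1.
d is a quadratic residue mod p, hence 617 splits in O_K.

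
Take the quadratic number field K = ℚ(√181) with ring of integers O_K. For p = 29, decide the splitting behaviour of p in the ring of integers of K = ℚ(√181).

split

d = 181 ≡ 1 (mod 4), so O_K = ℤ[(1+√181)/2] and disc(K) = d = 181.
disc(K) = 181 is not divisible by 29; 29 is unramified.
Compute (181/29) via Euler: 7^((29-1)/2) mod 29 = 1, so (181/29) = 1.
(181/29) = 1, so 29 splits.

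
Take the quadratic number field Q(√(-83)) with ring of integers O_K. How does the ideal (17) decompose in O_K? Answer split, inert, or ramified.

p splits

-83 mod 4 = 1, hence disc K = -83 and O_K = ℤ[(1+√-83)/2].
disc(K) = -83 is not divisible by 17; 17 is unramified.
Legendre symbol by Euler's criterion: (-83/17) ≡ (-83)^8 ≡ 1 (mod 17), i.e. (-83/17) = 1.
Legendre symbol 1 ⇒ 17 is split.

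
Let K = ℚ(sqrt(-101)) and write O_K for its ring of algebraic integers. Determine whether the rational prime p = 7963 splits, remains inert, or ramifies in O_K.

Since -101 ≢ 1 mod 4, the ring of integers is ℤ[√-101] with discriminant 4·(-101) = -404.
7963 ∤ -404, so 7963 is unramified.
Euler's criterion: (-101)^3981 mod 7963 = 7962. Thus (-101|7963) = -1.
(-101/7963) = -1, so 7963 is inert.

7963 remains inert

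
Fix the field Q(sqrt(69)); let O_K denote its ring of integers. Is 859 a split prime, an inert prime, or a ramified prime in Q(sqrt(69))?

Since 69 ≡ 1 mod 4, the ring of integers is ℤ[(1+√69)/2] with discriminant 69.
disc(K) = 69 is not divisible by 859; 859 is unramified.
Compute (69/859) via Euler: 69^((859-1)/2) mod 859 = 1, so (69/859) = 1.
d is a quadratic residue mod p, hence 859 splits in O_K.

split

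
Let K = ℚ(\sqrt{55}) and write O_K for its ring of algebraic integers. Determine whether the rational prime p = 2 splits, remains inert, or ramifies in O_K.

ramified — (2) = 𝔭²

55 mod 4 = 3, hence disc K = 4·55 = 220 and O_K = ℤ[√55].
disc(K) = 220 = 2·110, so p = 2 is ramified.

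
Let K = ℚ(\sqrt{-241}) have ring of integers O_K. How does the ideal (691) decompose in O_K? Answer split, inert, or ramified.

d = -241 ≡ 3 (mod 4), so O_K = ℤ[√-241] and disc(K) = 4d = -964.
Since gcd(691, -964) = 1 the prime 691 does not ramify.
Compute (-241/691) via Euler: 450^((691-1)/2) mod 691 = 690, so (-241/691) = -1.
Legendre symbol -1 ⇒ 691 is inert.

p is inert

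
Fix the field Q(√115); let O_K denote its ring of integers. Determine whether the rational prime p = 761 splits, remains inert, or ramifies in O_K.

d = 115 ≡ 3 (mod 4), so O_K = ℤ[√115] and disc(K) = 4d = 460.
Since gcd(761, 460) = 1 the prime 761 does not ramify.
Euler's criterion: 115^380 mod 761 = 1. Thus (115|761) = 1.
(115/761) = 1, so 761 splits.

split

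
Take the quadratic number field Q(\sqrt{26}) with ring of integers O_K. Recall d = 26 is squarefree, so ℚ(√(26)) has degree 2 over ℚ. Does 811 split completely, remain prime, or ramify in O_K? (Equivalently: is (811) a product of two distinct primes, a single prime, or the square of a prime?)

26 mod 4 = 2, hence disc K = 4·26 = 104 and O_K = ℤ[√26].
811 ∤ 104, so 811 is unramified.
Euler's criterion: 26^405 mod 811 = 1. Thus (26|811) = 1.
(26/811) = 1, so 811 splits.

split — (811) = 𝔭₁𝔭₂ with 𝔭₁ ≠ 𝔭₂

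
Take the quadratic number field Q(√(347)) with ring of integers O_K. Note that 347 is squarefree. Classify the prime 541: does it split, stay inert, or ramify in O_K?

d = 347 ≡ 3 (mod 4), so O_K = ℤ[√347] and disc(K) = 4d = 1388.
disc(K) = 1388 is not divisible by 541; 541 is unramified.
Legendre symbol by Euler's criterion: (347/541) ≡ 347^270 ≡ 1 (mod 541), i.e. (347/541) = 1.
Legendre symbol 1 ⇒ 541 is split.

p splits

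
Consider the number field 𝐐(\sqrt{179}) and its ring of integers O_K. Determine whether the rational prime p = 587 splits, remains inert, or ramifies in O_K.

split — (587) = 𝔭₁𝔭₂ with 𝔭₁ ≠ 𝔭₂

179 mod 4 = 3, hence disc K = 4·179 = 716 and O_K = ℤ[√179].
Since gcd(587, 716) = 1 the prime 587 does not ramify.
Legendre symbol by Euler's criterion: (179/587) ≡ 179^293 ≡ 1 (mod 587), i.e. (179/587) = 1.
d is a quadratic residue mod p, hence 587 splits in O_K.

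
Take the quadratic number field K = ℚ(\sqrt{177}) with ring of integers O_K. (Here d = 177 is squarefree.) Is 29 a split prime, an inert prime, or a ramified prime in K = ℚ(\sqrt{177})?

Since 177 ≡ 1 mod 4, the ring of integers is ℤ[(1+√177)/2] with discriminant 177.
29 ∤ 177, so 29 is unramified.
(177/29) = 3^14 mod 29 = 28, giving Legendre symbol -1.
(177/29) = -1, so 29 is inert.

p is inert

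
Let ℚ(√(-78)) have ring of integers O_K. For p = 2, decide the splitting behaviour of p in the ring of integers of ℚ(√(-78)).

Since -78 ≢ 1 mod 4, the ring of integers is ℤ[√-78] with discriminant 4·(-78) = -312.
2 divides disc(K) = -312, so 2 ramifies.

ramified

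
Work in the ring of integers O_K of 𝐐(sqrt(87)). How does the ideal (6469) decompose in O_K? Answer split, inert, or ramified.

Since 87 ≢ 1 mod 4, the ring of integers is ℤ[√87] with discriminant 4·87 = 348.
Since gcd(6469, 348) = 1 the prime 6469 does not ramify.
(87/6469) = 87^3234 mod 6469 = 6468, giving Legendre symbol -1.
(87/6469) = -1, so 6469 is inert.

inert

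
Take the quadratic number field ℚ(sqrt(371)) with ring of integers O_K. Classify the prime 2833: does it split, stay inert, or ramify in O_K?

d = 371 ≡ 3 (mod 4), so O_K = ℤ[√371] and disc(K) = 4d = 1484.
2833 ∤ 1484, so 2833 is unramified.
Legendre symbol by Euler's criterion: (371/2833) ≡ 371^1416 ≡ 2832 (mod 2833), i.e. (371/2833) = -1.
d is a non-residue mod p, hence 2833 remains inert in O_K.

2833 remains inert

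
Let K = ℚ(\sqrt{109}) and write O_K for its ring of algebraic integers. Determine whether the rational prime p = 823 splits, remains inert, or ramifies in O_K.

823 splits in O_K

Since 109 ≡ 1 mod 4, the ring of integers is ℤ[(1+√109)/2] with discriminant 109.
823 ∤ 109, so 823 is unramified.
Euler's criterion: 109^411 mod 823 = 1. Thus (109|823) = 1.
d is a quadratic residue mod p, hence 823 splits in O_K.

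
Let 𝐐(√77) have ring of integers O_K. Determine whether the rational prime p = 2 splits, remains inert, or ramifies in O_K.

d = 77 ≡ 1 (mod 4), so O_K = ℤ[(1+√77)/2] and disc(K) = d = 77.
Since gcd(2, 77) = 1 the prime 2 does not ramify.
For p = 2 with d ≡ 1 (mod 4): d mod 8 = 5, so 2 is inert.

2 remains inert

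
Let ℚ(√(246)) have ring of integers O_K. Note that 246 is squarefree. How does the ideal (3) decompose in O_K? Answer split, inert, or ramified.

ramified

d = 246 ≡ 2 (mod 4), so O_K = ℤ[√246] and disc(K) = 4d = 984.
disc(K) = 984 = 3·328, so p = 3 is ramified.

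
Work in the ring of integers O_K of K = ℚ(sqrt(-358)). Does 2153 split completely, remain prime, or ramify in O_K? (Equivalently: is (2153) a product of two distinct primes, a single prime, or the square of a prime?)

-358 mod 4 = 2, hence disc K = 4·(-358) = -1432 and O_K = ℤ[√-358].
disc(K) = -1432 is not divisible by 2153; 2153 is unramified.
(-358/2153) = 1795^1076 mod 2153 = 1, giving Legendre symbol 1.
(-358/2153) = 1, so 2153 splits.

splits completely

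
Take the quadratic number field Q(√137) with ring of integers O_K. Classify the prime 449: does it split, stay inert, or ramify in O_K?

449 splits in O_K

Since 137 ≡ 1 mod 4, the ring of integers is ℤ[(1+√137)/2] with discriminant 137.
disc(K) = 137 is not divisible by 449; 449 is unramified.
Euler's criterion: 137^224 mod 449 = 1. Thus (137|449) = 1.
Legendre symbol 1 ⇒ 449 is split.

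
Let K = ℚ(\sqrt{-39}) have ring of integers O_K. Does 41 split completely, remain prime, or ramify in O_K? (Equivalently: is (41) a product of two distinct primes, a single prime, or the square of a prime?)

-39 mod 4 = 1, hence disc K = -39 and O_K = ℤ[(1+√-39)/2].
41 ∤ -39, so 41 is unramified.
Euler's criterion: (-39)^20 mod 41 = 1. Thus (-39|41) = 1.
d is a quadratic residue mod p, hence 41 splits in O_K.

split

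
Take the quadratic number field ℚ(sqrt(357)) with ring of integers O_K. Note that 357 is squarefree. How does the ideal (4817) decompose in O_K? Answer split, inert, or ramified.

357 mod 4 = 1, hence disc K = 357 and O_K = ℤ[(1+√357)/2].
4817 ∤ 357, so 4817 is unramified.
Compute (357/4817) via Euler: 357^((4817-1)/2) mod 4817 = 1, so (357/4817) = 1.
Legendre symbol 1 ⇒ 4817 is split.

4817 splits in O_K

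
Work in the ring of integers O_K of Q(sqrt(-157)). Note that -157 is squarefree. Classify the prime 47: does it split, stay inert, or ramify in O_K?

-157 mod 4 = 3, hence disc K = 4·(-157) = -628 and O_K = ℤ[√-157].
disc(K) = -628 is not divisible by 47; 47 is unramified.
Compute (-157/47) via Euler: 31^((47-1)/2) mod 47 = 46, so (-157/47) = -1.
d is a non-residue mod p, hence 47 remains inert in O_K.

47 remains inert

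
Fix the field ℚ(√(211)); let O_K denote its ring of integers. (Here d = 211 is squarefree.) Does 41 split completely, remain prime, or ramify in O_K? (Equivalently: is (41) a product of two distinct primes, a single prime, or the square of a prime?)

Since 211 ≢ 1 mod 4, the ring of integers is ℤ[√211] with discriminant 4·211 = 844.
Since gcd(41, 844) = 1 the prime 41 does not ramify.
(211/41) = 6^20 mod 41 = 40, giving Legendre symbol -1.
(211/41) = -1, so 41 is inert.

p is inert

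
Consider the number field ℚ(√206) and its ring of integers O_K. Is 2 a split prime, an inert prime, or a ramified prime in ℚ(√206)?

p ramifies

206 mod 4 = 2, hence disc K = 4·206 = 824 and O_K = ℤ[√206].
Ramification test: 2 | 824. The prime 2 ramifies in K.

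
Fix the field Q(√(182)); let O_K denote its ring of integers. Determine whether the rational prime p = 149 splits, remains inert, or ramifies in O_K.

split — (149) = 𝔭₁𝔭₂ with 𝔭₁ ≠ 𝔭₂

Since 182 ≢ 1 mod 4, the ring of integers is ℤ[√182] with discriminant 4·182 = 728.
149 ∤ 728, so 149 is unramified.
Compute (182/149) via Euler: 33^((149-1)/2) mod 149 = 1, so (182/149) = 1.
(182/149) = 1, so 149 splits.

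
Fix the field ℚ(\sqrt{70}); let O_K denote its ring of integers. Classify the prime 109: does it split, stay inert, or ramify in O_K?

70 mod 4 = 2, hence disc K = 4·70 = 280 and O_K = ℤ[√70].
Since gcd(109, 280) = 1 the prime 109 does not ramify.
Euler's criterion: 70^54 mod 109 = 108. Thus (70|109) = -1.
d is a non-residue mod p, hence 109 remains inert in O_K.

p is inert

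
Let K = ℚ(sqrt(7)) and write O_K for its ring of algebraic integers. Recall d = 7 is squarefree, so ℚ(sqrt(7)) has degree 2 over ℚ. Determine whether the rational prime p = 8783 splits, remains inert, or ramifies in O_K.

split

Since 7 ≢ 1 mod 4, the ring of integers is ℤ[√7] with discriminant 4·7 = 28.
Since gcd(8783, 28) = 1 the prime 8783 does not ramify.
(7/8783) = 7^4391 mod 8783 = 1, giving Legendre symbol 1.
(7/8783) = 1, so 8783 splits.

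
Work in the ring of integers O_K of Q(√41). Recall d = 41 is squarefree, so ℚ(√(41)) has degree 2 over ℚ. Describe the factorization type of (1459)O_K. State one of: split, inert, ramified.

inert — (1459) stays prime in O_K

Since 41 ≡ 1 mod 4, the ring of integers is ℤ[(1+√41)/2] with discriminant 41.
1459 ∤ 41, so 1459 is unramified.
Euler's criterion: 41^729 mod 1459 = 1458. Thus (41|1459) = -1.
Legendre symbol -1 ⇒ 1459 is inert.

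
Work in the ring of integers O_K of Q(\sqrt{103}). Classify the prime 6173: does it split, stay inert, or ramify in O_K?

d = 103 ≡ 3 (mod 4), so O_K = ℤ[√103] and disc(K) = 4d = 412.
6173 ∤ 412, so 6173 is unramified.
Legendre symbol by Euler's criterion: (103/6173) ≡ 103^3086 ≡ 6172 (mod 6173), i.e. (103/6173) = -1.
d is a non-residue mod p, hence 6173 remains inert in O_K.

p is inert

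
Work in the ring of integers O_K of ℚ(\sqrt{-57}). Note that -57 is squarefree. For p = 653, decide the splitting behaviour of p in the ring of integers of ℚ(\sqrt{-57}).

653 remains inert

d = -57 ≡ 3 (mod 4), so O_K = ℤ[√-57] and disc(K) = 4d = -228.
653 ∤ -228, so 653 is unramified.
Compute (-57/653) via Euler: 596^((653-1)/2) mod 653 = 652, so (-57/653) = -1.
Legendre symbol -1 ⇒ 653 is inert.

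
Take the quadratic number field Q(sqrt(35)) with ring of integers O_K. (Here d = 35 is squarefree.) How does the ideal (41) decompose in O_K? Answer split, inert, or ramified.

41 remains inert

Since 35 ≢ 1 mod 4, the ring of integers is ℤ[√35] with discriminant 4·35 = 140.
41 ∤ 140, so 41 is unramified.
(35/41) = 35^20 mod 41 = 40, giving Legendre symbol -1.
Legendre symbol -1 ⇒ 41 is inert.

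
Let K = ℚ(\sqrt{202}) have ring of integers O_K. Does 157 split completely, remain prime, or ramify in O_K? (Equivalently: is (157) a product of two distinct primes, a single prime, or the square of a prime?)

p is inert

Since 202 ≢ 1 mod 4, the ring of integers is ℤ[√202] with discriminant 4·202 = 808.
157 ∤ 808, so 157 is unramified.
Euler's criterion: 202^78 mod 157 = 156. Thus (202|157) = -1.
(202/157) = -1, so 157 is inert.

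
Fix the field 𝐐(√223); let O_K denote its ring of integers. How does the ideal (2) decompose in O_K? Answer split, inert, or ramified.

d = 223 ≡ 3 (mod 4), so O_K = ℤ[√223] and disc(K) = 4d = 892.
Ramification test: 2 | 892. The prime 2 ramifies in K.

ramified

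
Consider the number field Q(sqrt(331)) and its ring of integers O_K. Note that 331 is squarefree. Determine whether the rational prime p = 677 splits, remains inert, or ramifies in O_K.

d = 331 ≡ 3 (mod 4), so O_K = ℤ[√331] and disc(K) = 4d = 1324.
disc(K) = 1324 is not divisible by 677; 677 is unramified.
Euler's criterion: 331^338 mod 677 = 676. Thus (331|677) = -1.
Legendre symbol -1 ⇒ 677 is inert.

inert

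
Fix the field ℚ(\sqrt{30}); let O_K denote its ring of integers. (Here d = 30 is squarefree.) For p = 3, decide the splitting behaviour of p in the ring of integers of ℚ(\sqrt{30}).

Since 30 ≢ 1 mod 4, the ring of integers is ℤ[√30] with discriminant 4·30 = 120.
3 divides disc(K) = 120, so 3 ramifies.

3 is ramified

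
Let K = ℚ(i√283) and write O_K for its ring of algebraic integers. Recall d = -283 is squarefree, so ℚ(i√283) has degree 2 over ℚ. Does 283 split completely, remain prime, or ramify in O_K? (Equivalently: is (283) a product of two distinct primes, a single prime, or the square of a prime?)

ramifies in O_K

Since -283 ≡ 1 mod 4, the ring of integers is ℤ[(1+√-283)/2] with discriminant -283.
283 divides disc(K) = -283, so 283 ramifies.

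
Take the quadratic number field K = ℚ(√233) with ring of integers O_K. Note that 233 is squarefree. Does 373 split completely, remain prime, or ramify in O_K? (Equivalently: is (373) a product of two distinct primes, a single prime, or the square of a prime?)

373 remains inert

d = 233 ≡ 1 (mod 4), so O_K = ℤ[(1+√233)/2] and disc(K) = d = 233.
Since gcd(373, 233) = 1 the prime 373 does not ramify.
Compute (233/373) via Euler: 233^((373-1)/2) mod 373 = 372, so (233/373) = -1.
(233/373) = -1, so 373 is inert.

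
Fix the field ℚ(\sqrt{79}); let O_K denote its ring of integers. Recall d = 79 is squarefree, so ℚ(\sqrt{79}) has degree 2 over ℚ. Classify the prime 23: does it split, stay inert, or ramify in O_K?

p is inert

d = 79 ≡ 3 (mod 4), so O_K = ℤ[√79] and disc(K) = 4d = 316.
disc(K) = 316 is not divisible by 23; 23 is unramified.
Compute (79/23) via Euler: 10^((23-1)/2) mod 23 = 22, so (79/23) = -1.
d is a non-residue mod p, hence 23 remains inert in O_K.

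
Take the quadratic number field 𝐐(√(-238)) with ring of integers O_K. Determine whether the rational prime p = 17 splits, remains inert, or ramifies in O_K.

d = -238 ≡ 2 (mod 4), so O_K = ℤ[√-238] and disc(K) = 4d = -952.
17 divides disc(K) = -952, so 17 ramifies.

ramified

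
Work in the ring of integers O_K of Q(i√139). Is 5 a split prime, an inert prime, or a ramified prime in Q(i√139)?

p splits

-139 mod 4 = 1, hence disc K = -139 and O_K = ℤ[(1+√-139)/2].
Since gcd(5, -139) = 1 the prime 5 does not ramify.
Legendre symbol by Euler's criterion: (-139/5) ≡ (-139)^2 ≡ 1 (mod 5), i.e. (-139/5) = 1.
(-139/5) = 1, so 5 splits.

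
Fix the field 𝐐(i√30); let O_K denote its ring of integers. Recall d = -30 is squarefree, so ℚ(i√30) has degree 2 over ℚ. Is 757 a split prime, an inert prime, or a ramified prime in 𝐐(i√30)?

757 splits in O_K

-30 mod 4 = 2, hence disc K = 4·(-30) = -120 and O_K = ℤ[√-30].
disc(K) = -120 is not divisible by 757; 757 is unramified.
Compute (-30/757) via Euler: 727^((757-1)/2) mod 757 = 1, so (-30/757) = 1.
(-30/757) = 1, so 757 splits.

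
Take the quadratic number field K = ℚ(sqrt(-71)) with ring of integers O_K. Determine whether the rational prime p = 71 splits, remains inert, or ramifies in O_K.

-71 mod 4 = 1, hence disc K = -71 and O_K = ℤ[(1+√-71)/2].
71 divides disc(K) = -71, so 71 ramifies.

p ramifies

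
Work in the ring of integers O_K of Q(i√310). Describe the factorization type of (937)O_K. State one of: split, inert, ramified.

p is inert

Since -310 ≢ 1 mod 4, the ring of integers is ℤ[√-310] with discriminant 4·(-310) = -1240.
disc(K) = -1240 is not divisible by 937; 937 is unramified.
Compute (-310/937) via Euler: 627^((937-1)/2) mod 937 = 936, so (-310/937) = -1.
(-310/937) = -1, so 937 is inert.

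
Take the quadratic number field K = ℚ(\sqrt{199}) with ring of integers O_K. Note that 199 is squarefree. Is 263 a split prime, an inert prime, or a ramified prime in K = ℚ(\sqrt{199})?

263 remains inert

199 mod 4 = 3, hence disc K = 4·199 = 796 and O_K = ℤ[√199].
263 ∤ 796, so 263 is unramified.
Euler's criterion: 199^131 mod 263 = 262. Thus (199|263) = -1.
(199/263) = -1, so 263 is inert.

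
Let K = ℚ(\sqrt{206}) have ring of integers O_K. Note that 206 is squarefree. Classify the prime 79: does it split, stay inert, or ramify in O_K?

206 mod 4 = 2, hence disc K = 4·206 = 824 and O_K = ℤ[√206].
disc(K) = 824 is not divisible by 79; 79 is unramified.
Compute (206/79) via Euler: 48^((79-1)/2) mod 79 = 78, so (206/79) = -1.
d is a non-residue mod p, hence 79 remains inert in O_K.

79 remains inert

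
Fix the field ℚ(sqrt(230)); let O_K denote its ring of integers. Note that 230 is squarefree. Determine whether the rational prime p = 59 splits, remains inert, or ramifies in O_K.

splits completely

d = 230 ≡ 2 (mod 4), so O_K = ℤ[√230] and disc(K) = 4d = 920.
59 ∤ 920, so 59 is unramified.
Euler's criterion: 230^29 mod 59 = 1. Thus (230|59) = 1.
d is a quadratic residue mod p, hence 59 splits in O_K.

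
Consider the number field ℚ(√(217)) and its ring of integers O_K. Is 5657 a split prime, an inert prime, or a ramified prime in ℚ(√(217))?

d = 217 ≡ 1 (mod 4), so O_K = ℤ[(1+√217)/2] and disc(K) = d = 217.
disc(K) = 217 is not divisible by 5657; 5657 is unramified.
Legendre symbol by Euler's criterion: (217/5657) ≡ 217^2828 ≡ 5656 (mod 5657), i.e. (217/5657) = -1.
(217/5657) = -1, so 5657 is inert.

inert — (5657) stays prime in O_K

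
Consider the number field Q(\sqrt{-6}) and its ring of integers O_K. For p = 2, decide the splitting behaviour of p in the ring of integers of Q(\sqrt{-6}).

d = -6 ≡ 2 (mod 4), so O_K = ℤ[√-6] and disc(K) = 4d = -24.
2 divides disc(K) = -24, so 2 ramifies.

ramifies in O_K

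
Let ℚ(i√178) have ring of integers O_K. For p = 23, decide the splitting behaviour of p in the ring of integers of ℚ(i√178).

p splits

Since -178 ≢ 1 mod 4, the ring of integers is ℤ[√-178] with discriminant 4·(-178) = -712.
Since gcd(23, -712) = 1 the prime 23 does not ramify.
Compute (-178/23) via Euler: 6^((23-1)/2) mod 23 = 1, so (-178/23) = 1.
(-178/23) = 1, so 23 splits.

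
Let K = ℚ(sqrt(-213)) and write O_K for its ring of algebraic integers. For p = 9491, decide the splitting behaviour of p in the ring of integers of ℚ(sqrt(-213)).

d = -213 ≡ 3 (mod 4), so O_K = ℤ[√-213] and disc(K) = 4d = -852.
Since gcd(9491, -852) = 1 the prime 9491 does not ramify.
Legendre symbol by Euler's criterion: (-213/9491) ≡ (-213)^4745 ≡ 1 (mod 9491), i.e. (-213/9491) = 1.
Legendre symbol 1 ⇒ 9491 is split.

split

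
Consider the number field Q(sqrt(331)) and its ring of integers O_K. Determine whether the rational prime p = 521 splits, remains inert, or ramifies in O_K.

331 mod 4 = 3, hence disc K = 4·331 = 1324 and O_K = ℤ[√331].
disc(K) = 1324 is not divisible by 521; 521 is unramified.
(331/521) = 331^260 mod 521 = 520, giving Legendre symbol -1.
Legendre symbol -1 ⇒ 521 is inert.

p is inert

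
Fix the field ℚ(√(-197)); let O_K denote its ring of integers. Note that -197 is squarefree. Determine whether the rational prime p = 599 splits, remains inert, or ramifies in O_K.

splits completely

Since -197 ≢ 1 mod 4, the ring of integers is ℤ[√-197] with discriminant 4·(-197) = -788.
Since gcd(599, -788) = 1 the prime 599 does not ramify.
Legendre symbol by Euler's criterion: (-197/599) ≡ (-197)^299 ≡ 1 (mod 599), i.e. (-197/599) = 1.
Legendre symbol 1 ⇒ 599 is split.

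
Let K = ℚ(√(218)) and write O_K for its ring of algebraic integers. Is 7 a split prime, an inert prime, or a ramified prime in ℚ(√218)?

218 mod 4 = 2, hence disc K = 4·218 = 872 and O_K = ℤ[√218].
disc(K) = 872 is not divisible by 7; 7 is unramified.
Euler's criterion: 218^3 mod 7 = 1. Thus (218|7) = 1.
Legendre symbol 1 ⇒ 7 is split.

split — (7) = 𝔭₁𝔭₂ with 𝔭₁ ≠ 𝔭₂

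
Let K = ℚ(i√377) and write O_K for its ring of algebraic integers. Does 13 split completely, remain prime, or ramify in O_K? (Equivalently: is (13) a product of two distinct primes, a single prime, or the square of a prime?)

-377 mod 4 = 3, hence disc K = 4·(-377) = -1508 and O_K = ℤ[√-377].
disc(K) = -1508 = 13·(-116), so p = 13 is ramified.

ramifies in O_K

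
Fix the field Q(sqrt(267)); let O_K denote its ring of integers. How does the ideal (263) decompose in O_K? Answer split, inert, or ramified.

splits completely

267 mod 4 = 3, hence disc K = 4·267 = 1068 and O_K = ℤ[√267].
Since gcd(263, 1068) = 1 the prime 263 does not ramify.
Legendre symbol by Euler's criterion: (267/263) ≡ 267^131 ≡ 1 (mod 263), i.e. (267/263) = 1.
Legendre symbol 1 ⇒ 263 is split.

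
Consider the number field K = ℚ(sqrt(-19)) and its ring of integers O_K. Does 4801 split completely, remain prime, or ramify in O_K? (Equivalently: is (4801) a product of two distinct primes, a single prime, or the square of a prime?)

Since -19 ≡ 1 mod 4, the ring of integers is ℤ[(1+√-19)/2] with discriminant -19.
4801 ∤ -19, so 4801 is unramified.
(-19/4801) = 4782^2400 mod 4801 = 4800, giving Legendre symbol -1.
(-19/4801) = -1, so 4801 is inert.

remains prime (inert)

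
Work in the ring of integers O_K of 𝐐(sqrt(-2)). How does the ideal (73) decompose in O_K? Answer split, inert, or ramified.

splits completely

-2 mod 4 = 2, hence disc K = 4·(-2) = -8 and O_K = ℤ[√-2].
Since gcd(73, -8) = 1 the prime 73 does not ramify.
Compute (-2/73) via Euler: 71^((73-1)/2) mod 73 = 1, so (-2/73) = 1.
d is a quadratic residue mod p, hence 73 splits in O_K.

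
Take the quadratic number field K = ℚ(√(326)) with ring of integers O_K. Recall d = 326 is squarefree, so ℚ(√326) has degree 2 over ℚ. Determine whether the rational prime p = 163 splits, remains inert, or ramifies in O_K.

Since 326 ≢ 1 mod 4, the ring of integers is ℤ[√326] with discriminant 4·326 = 1304.
disc(K) = 1304 = 163·8, so p = 163 is ramified.

163 is ramified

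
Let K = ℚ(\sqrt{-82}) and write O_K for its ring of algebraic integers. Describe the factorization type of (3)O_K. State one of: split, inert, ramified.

Since -82 ≢ 1 mod 4, the ring of integers is ℤ[√-82] with discriminant 4·(-82) = -328.
Since gcd(3, -328) = 1 the prime 3 does not ramify.
Compute (-82/3) via Euler: 2^((3-1)/2) mod 3 = 2, so (-82/3) = -1.
Legendre symbol -1 ⇒ 3 is inert.

p is inert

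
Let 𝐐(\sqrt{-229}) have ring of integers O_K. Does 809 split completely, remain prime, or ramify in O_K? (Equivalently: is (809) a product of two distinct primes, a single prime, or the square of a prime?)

Since -229 ≢ 1 mod 4, the ring of integers is ℤ[√-229] with discriminant 4·(-229) = -916.
Since gcd(809, -916) = 1 the prime 809 does not ramify.
Legendre symbol by Euler's criterion: (-229/809) ≡ (-229)^404 ≡ 808 (mod 809), i.e. (-229/809) = -1.
d is a non-residue mod p, hence 809 remains inert in O_K.

remains prime (inert)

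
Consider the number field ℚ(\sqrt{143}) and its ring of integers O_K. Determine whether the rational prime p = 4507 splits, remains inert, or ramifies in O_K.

d = 143 ≡ 3 (mod 4), so O_K = ℤ[√143] and disc(K) = 4d = 572.
disc(K) = 572 is not divisible by 4507; 4507 is unramified.
Compute (143/4507) via Euler: 143^((4507-1)/2) mod 4507 = 1, so (143/4507) = 1.
Legendre symbol 1 ⇒ 4507 is split.

splits completely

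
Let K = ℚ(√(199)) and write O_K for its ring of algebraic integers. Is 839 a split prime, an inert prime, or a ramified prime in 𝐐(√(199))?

199 mod 4 = 3, hence disc K = 4·199 = 796 and O_K = ℤ[√199].
839 ∤ 796, so 839 is unramified.
Euler's criterion: 199^419 mod 839 = 838. Thus (199|839) = -1.
d is a non-residue mod p, hence 839 remains inert in O_K.

remains prime (inert)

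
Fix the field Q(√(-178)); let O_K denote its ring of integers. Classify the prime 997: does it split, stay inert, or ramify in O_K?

inert

d = -178 ≡ 2 (mod 4), so O_K = ℤ[√-178] and disc(K) = 4d = -712.
Since gcd(997, -712) = 1 the prime 997 does not ramify.
(-178/997) = 819^498 mod 997 = 996, giving Legendre symbol -1.
(-178/997) = -1, so 997 is inert.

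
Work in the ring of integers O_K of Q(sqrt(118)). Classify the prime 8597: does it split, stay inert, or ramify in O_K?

d = 118 ≡ 2 (mod 4), so O_K = ℤ[√118] and disc(K) = 4d = 472.
8597 ∤ 472, so 8597 is unramified.
Legendre symbol by Euler's criterion: (118/8597) ≡ 118^4298 ≡ 1 (mod 8597), i.e. (118/8597) = 1.
Legendre symbol 1 ⇒ 8597 is split.

p splits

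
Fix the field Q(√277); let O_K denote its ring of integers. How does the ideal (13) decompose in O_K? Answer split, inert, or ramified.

d = 277 ≡ 1 (mod 4), so O_K = ℤ[(1+√277)/2] and disc(K) = d = 277.
Since gcd(13, 277) = 1 the prime 13 does not ramify.
Compute (277/13) via Euler: 4^((13-1)/2) mod 13 = 1, so (277/13) = 1.
Legendre symbol 1 ⇒ 13 is split.

splits completely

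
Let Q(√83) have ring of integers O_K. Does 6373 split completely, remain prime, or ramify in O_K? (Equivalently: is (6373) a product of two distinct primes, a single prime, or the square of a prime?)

d = 83 ≡ 3 (mod 4), so O_K = ℤ[√83] and disc(K) = 4d = 332.
disc(K) = 332 is not divisible by 6373; 6373 is unramified.
Legendre symbol by Euler's criterion: (83/6373) ≡ 83^3186 ≡ 1 (mod 6373), i.e. (83/6373) = 1.
(83/6373) = 1, so 6373 splits.

split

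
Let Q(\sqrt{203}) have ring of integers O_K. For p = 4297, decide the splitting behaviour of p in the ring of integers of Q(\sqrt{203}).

d = 203 ≡ 3 (mod 4), so O_K = ℤ[√203] and disc(K) = 4d = 812.
4297 ∤ 812, so 4297 is unramified.
Compute (203/4297) via Euler: 203^((4297-1)/2) mod 4297 = 4296, so (203/4297) = -1.
Legendre symbol -1 ⇒ 4297 is inert.

inert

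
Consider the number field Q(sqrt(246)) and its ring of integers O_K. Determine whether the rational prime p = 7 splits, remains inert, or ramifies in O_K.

split

246 mod 4 = 2, hence disc K = 4·246 = 984 and O_K = ℤ[√246].
disc(K) = 984 is not divisible by 7; 7 is unramified.
Compute (246/7) via Euler: 1^((7-1)/2) mod 7 = 1, so (246/7) = 1.
(246/7) = 1, so 7 splits.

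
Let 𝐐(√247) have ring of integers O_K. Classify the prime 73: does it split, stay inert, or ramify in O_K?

d = 247 ≡ 3 (mod 4), so O_K = ℤ[√247] and disc(K) = 4d = 988.
Since gcd(73, 988) = 1 the prime 73 does not ramify.
Euler's criterion: 247^36 mod 73 = 72. Thus (247|73) = -1.
d is a non-residue mod p, hence 73 remains inert in O_K.

inert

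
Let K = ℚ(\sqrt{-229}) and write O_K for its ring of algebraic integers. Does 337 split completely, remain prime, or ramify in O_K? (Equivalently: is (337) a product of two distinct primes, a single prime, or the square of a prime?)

337 splits in O_K

-229 mod 4 = 3, hence disc K = 4·(-229) = -916 and O_K = ℤ[√-229].
Since gcd(337, -916) = 1 the prime 337 does not ramify.
Legendre symbol by Euler's criterion: (-229/337) ≡ (-229)^168 ≡ 1 (mod 337), i.e. (-229/337) = 1.
Legendre symbol 1 ⇒ 337 is split.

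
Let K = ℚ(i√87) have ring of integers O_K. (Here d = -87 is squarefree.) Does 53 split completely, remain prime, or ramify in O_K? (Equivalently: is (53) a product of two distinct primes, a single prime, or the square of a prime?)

Since -87 ≡ 1 mod 4, the ring of integers is ℤ[(1+√-87)/2] with discriminant -87.
Since gcd(53, -87) = 1 the prime 53 does not ramify.
Legendre symbol by Euler's criterion: (-87/53) ≡ (-87)^26 ≡ 52 (mod 53), i.e. (-87/53) = -1.
Legendre symbol -1 ⇒ 53 is inert.

inert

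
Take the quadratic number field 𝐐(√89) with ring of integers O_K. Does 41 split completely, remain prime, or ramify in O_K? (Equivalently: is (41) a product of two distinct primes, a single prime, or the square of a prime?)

remains prime (inert)

d = 89 ≡ 1 (mod 4), so O_K = ℤ[(1+√89)/2] and disc(K) = d = 89.
41 ∤ 89, so 41 is unramified.
Legendre symbol by Euler's criterion: (89/41) ≡ 89^20 ≡ 40 (mod 41), i.e. (89/41) = -1.
(89/41) = -1, so 41 is inert.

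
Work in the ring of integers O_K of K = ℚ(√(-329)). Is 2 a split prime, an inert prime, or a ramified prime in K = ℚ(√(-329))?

d = -329 ≡ 3 (mod 4), so O_K = ℤ[√-329] and disc(K) = 4d = -1316.
Ramification test: 2 | -1316. The prime 2 ramifies in K.

ramifies in O_K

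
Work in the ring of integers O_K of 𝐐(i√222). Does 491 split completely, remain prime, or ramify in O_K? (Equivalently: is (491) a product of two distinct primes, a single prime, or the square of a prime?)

-222 mod 4 = 2, hence disc K = 4·(-222) = -888 and O_K = ℤ[√-222].
Since gcd(491, -888) = 1 the prime 491 does not ramify.
(-222/491) = 269^245 mod 491 = 1, giving Legendre symbol 1.
(-222/491) = 1, so 491 splits.

491 splits in O_K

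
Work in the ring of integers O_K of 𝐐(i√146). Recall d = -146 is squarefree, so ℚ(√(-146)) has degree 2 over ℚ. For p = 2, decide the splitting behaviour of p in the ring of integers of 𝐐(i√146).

d = -146 ≡ 2 (mod 4), so O_K = ℤ[√-146] and disc(K) = 4d = -584.
disc(K) = -584 = 2·(-292), so p = 2 is ramified.

ramified — (2) = 𝔭²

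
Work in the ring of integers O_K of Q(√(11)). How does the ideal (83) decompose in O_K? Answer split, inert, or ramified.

split — (83) = 𝔭₁𝔭₂ with 𝔭₁ ≠ 𝔭₂

Since 11 ≢ 1 mod 4, the ring of integers is ℤ[√11] with discriminant 4·11 = 44.
disc(K) = 44 is not divisible by 83; 83 is unramified.
Compute (11/83) via Euler: 11^((83-1)/2) mod 83 = 1, so (11/83) = 1.
d is a quadratic residue mod p, hence 83 splits in O_K.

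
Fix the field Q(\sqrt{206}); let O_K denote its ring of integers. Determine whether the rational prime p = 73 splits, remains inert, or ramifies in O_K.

73 remains inert

d = 206 ≡ 2 (mod 4), so O_K = ℤ[√206] and disc(K) = 4d = 824.
73 ∤ 824, so 73 is unramified.
Euler's criterion: 206^36 mod 73 = 72. Thus (206|73) = -1.
Legendre symbol -1 ⇒ 73 is inert.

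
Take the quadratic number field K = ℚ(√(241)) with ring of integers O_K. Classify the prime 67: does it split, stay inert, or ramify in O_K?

p splits

Since 241 ≡ 1 mod 4, the ring of integers is ℤ[(1+√241)/2] with discriminant 241.
Since gcd(67, 241) = 1 the prime 67 does not ramify.
Legendre symbol by Euler's criterion: (241/67) ≡ 241^33 ≡ 1 (mod 67), i.e. (241/67) = 1.
Legendre symbol 1 ⇒ 67 is split.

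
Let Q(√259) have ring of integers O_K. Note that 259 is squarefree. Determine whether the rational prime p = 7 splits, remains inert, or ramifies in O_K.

ramified

259 mod 4 = 3, hence disc K = 4·259 = 1036 and O_K = ℤ[√259].
7 divides disc(K) = 1036, so 7 ramifies.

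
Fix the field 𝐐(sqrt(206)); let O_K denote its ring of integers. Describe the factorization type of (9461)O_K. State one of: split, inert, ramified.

split — (9461) = 𝔭₁𝔭₂ with 𝔭₁ ≠ 𝔭₂

Since 206 ≢ 1 mod 4, the ring of integers is ℤ[√206] with discriminant 4·206 = 824.
disc(K) = 824 is not divisible by 9461; 9461 is unramified.
Euler's criterion: 206^4730 mod 9461 = 1. Thus (206|9461) = 1.
Legendre symbol 1 ⇒ 9461 is split.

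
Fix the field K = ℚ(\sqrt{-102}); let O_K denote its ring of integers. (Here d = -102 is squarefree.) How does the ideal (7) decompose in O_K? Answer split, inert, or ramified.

-102 mod 4 = 2, hence disc K = 4·(-102) = -408 and O_K = ℤ[√-102].
disc(K) = -408 is not divisible by 7; 7 is unramified.
Compute (-102/7) via Euler: 3^((7-1)/2) mod 7 = 6, so (-102/7) = -1.
d is a non-residue mod p, hence 7 remains inert in O_K.

inert — (7) stays prime in O_K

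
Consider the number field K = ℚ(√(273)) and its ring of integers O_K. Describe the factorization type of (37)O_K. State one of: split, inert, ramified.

p is inert

273 mod 4 = 1, hence disc K = 273 and O_K = ℤ[(1+√273)/2].
disc(K) = 273 is not divisible by 37; 37 is unramified.
Legendre symbol by Euler's criterion: (273/37) ≡ 273^18 ≡ 36 (mod 37), i.e. (273/37) = -1.
(273/37) = -1, so 37 is inert.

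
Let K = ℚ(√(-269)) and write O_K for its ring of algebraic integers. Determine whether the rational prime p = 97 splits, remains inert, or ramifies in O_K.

d = -269 ≡ 3 (mod 4), so O_K = ℤ[√-269] and disc(K) = 4d = -1076.
disc(K) = -1076 is not divisible by 97; 97 is unramified.
Euler's criterion: (-269)^48 mod 97 = 1. Thus (-269|97) = 1.
d is a quadratic residue mod p, hence 97 splits in O_K.

97 splits in O_K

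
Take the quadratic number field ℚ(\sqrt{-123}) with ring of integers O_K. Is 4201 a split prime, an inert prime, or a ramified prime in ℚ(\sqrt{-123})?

Since -123 ≡ 1 mod 4, the ring of integers is ℤ[(1+√-123)/2] with discriminant -123.
Since gcd(4201, -123) = 1 the prime 4201 does not ramify.
Compute (-123/4201) via Euler: 4078^((4201-1)/2) mod 4201 = 4200, so (-123/4201) = -1.
(-123/4201) = -1, so 4201 is inert.

inert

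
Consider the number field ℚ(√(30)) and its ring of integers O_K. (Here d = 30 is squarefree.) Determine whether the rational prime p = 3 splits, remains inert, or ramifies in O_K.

Since 30 ≢ 1 mod 4, the ring of integers is ℤ[√30] with discriminant 4·30 = 120.
Ramification test: 3 | 120. The prime 3 ramifies in K.

ramified — (3) = 𝔭²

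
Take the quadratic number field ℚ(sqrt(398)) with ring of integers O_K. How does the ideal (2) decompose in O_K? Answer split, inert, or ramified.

398 mod 4 = 2, hence disc K = 4·398 = 1592 and O_K = ℤ[√398].
2 divides disc(K) = 1592, so 2 ramifies.

ramifies in O_K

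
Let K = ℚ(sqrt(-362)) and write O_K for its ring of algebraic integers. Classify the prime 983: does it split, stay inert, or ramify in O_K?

-362 mod 4 = 2, hence disc K = 4·(-362) = -1448 and O_K = ℤ[√-362].
Since gcd(983, -1448) = 1 the prime 983 does not ramify.
Legendre symbol by Euler's criterion: (-362/983) ≡ (-362)^491 ≡ 1 (mod 983), i.e. (-362/983) = 1.
Legendre symbol 1 ⇒ 983 is split.

p splits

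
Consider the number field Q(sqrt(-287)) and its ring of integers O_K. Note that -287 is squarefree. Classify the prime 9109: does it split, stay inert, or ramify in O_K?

inert

Since -287 ≡ 1 mod 4, the ring of integers is ℤ[(1+√-287)/2] with discriminant -287.
9109 ∤ -287, so 9109 is unramified.
Legendre symbol by Euler's criterion: (-287/9109) ≡ (-287)^4554 ≡ 9108 (mod 9109), i.e. (-287/9109) = -1.
d is a non-residue mod p, hence 9109 remains inert in O_K.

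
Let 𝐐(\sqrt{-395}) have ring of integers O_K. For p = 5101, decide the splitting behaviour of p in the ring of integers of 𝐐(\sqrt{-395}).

Since -395 ≡ 1 mod 4, the ring of integers is ℤ[(1+√-395)/2] with discriminant -395.
Since gcd(5101, -395) = 1 the prime 5101 does not ramify.
Compute (-395/5101) via Euler: 4706^((5101-1)/2) mod 5101 = 1, so (-395/5101) = 1.
Legendre symbol 1 ⇒ 5101 is split.

splits completely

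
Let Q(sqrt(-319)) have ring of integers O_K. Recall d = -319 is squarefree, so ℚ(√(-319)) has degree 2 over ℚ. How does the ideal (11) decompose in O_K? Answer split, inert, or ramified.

-319 mod 4 = 1, hence disc K = -319 and O_K = ℤ[(1+√-319)/2].
11 divides disc(K) = -319, so 11 ramifies.

ramified — (11) = 𝔭²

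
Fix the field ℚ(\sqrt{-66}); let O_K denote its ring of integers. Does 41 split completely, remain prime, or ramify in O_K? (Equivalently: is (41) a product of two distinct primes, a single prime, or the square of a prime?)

d = -66 ≡ 2 (mod 4), so O_K = ℤ[√-66] and disc(K) = 4d = -264.
disc(K) = -264 is not divisible by 41; 41 is unramified.
(-66/41) = 16^20 mod 41 = 1, giving Legendre symbol 1.
Legendre symbol 1 ⇒ 41 is split.

splits completely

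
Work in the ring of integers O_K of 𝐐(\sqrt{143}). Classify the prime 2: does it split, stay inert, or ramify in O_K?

2 is ramified

Since 143 ≢ 1 mod 4, the ring of integers is ℤ[√143] with discriminant 4·143 = 572.
Ramification test: 2 | 572. The prime 2 ramifies in K.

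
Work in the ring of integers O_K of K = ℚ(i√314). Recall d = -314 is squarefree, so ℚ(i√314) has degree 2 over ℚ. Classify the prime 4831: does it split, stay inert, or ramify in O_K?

p is inert

Since -314 ≢ 1 mod 4, the ring of integers is ℤ[√-314] with discriminant 4·(-314) = -1256.
4831 ∤ -1256, so 4831 is unramified.
Compute (-314/4831) via Euler: 4517^((4831-1)/2) mod 4831 = 4830, so (-314/4831) = -1.
Legendre symbol -1 ⇒ 4831 is inert.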